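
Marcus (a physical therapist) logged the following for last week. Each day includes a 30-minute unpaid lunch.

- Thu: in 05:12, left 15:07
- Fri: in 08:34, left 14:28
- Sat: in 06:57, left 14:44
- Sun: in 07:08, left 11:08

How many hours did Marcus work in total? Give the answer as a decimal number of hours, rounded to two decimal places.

25.60 hours

Thu: 05:12–15:07 = 9 h 55 min; less 30 min break → 9 h 25 min
Fri: 08:34–14:28 = 5 h 54 min; less 30 min break → 5 h 24 min
Sat: 06:57–14:44 = 7 h 47 min; less 30 min break → 7 h 17 min
Sun: 07:08–11:08 = 4 h 0 min; less 30 min break → 3 h 30 min
Total: 9 h 25 min + 5 h 24 min + 7 h 17 min + 3 h 30 min = 25 h 36 min.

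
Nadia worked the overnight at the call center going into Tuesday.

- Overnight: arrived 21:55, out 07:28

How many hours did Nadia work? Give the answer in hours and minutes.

Overnight: 21:55 → midnight = 2 h 5 min; midnight → 07:28 = 7 h 28 min; span 9 h 33 min

9 h 33 min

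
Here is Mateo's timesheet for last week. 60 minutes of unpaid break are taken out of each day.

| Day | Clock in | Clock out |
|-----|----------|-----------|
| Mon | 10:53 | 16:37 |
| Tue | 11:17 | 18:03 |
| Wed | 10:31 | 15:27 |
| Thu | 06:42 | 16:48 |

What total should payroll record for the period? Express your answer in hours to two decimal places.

Mon: 10:53–16:37 = 5 h 44 min; less 60 min break → 4 h 44 min
Tue: 11:17–18:03 = 6 h 46 min; less 60 min break → 5 h 46 min
Wed: 10:31–15:27 = 4 h 56 min; less 60 min break → 3 h 56 min
Thu: 06:42–16:48 = 10 h 6 min; less 60 min break → 9 h 6 min
Total: 4 h 44 min + 5 h 46 min + 3 h 56 min + 9 h 6 min = 23 h 32 min.

23.53 hours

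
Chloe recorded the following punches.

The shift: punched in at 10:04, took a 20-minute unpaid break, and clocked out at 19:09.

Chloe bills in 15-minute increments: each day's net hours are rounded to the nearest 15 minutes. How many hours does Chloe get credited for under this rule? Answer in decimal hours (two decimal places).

8.75 hours

The shift: 10:04–19:09 = 9 h 5 min − 20 min = 8 h 45 min → rounds to 8 h 45 min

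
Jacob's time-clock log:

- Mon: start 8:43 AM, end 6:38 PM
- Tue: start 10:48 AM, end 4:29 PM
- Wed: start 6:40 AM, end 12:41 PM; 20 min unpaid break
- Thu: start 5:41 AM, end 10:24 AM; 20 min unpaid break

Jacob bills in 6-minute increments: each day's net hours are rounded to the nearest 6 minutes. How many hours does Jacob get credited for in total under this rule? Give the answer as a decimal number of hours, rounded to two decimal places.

25.70 hours

Mon: 8:43 AM–6:38 PM = 9 h 55 min → rounds to 9 h 54 min
Tue: 10:48 AM–4:29 PM = 5 h 41 min → rounds to 5 h 42 min
Wed: 6:40 AM–12:41 PM = 6 h 1 min − 20 min = 5 h 41 min → rounds to 5 h 42 min
Thu: 5:41 AM–10:24 AM = 4 h 43 min − 20 min = 4 h 23 min → rounds to 4 h 24 min
Total credited: 25 h 42 min.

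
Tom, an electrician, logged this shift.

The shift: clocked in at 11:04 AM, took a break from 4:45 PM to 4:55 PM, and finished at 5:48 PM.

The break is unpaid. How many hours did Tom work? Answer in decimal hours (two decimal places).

The shift: 11:04 AM–5:48 PM = 6 h 44 min; less 10 min break → 6 h 34 min

6.57 hours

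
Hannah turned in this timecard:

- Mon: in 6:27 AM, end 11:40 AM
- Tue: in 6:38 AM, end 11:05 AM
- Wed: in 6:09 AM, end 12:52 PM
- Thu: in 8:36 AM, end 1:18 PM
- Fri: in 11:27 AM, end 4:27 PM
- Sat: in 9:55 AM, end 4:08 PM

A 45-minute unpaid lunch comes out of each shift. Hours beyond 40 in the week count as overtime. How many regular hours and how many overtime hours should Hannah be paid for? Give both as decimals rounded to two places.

Mon: 6:27 AM–11:40 AM = 5 h 13 min; less 45 min break → 4 h 28 min
Tue: 6:38 AM–11:05 AM = 4 h 27 min; less 45 min break → 3 h 42 min
Wed: 6:09 AM–12:52 PM = 6 h 43 min; less 45 min break → 5 h 58 min
Thu: 8:36 AM–1:18 PM = 4 h 42 min; less 45 min break → 3 h 57 min
Fri: 11:27 AM–4:27 PM = 5 h 0 min; less 45 min break → 4 h 15 min
Sat: 9:55 AM–4:08 PM = 6 h 13 min; less 45 min break → 5 h 28 min
Total worked: 27 h 48 min = 27.80 h.
Threshold 40 h → overtime 0 h 0 min, regular 27 h 48 min.

Regular 27.80 hours, overtime 0.00 hours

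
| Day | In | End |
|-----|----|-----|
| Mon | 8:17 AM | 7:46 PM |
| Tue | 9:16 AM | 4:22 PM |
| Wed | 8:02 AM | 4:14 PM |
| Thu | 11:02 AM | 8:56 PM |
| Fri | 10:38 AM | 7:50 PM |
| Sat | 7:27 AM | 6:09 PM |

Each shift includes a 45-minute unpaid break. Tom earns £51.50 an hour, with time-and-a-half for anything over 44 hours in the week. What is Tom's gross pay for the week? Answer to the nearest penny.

Mon: 8:17 AM–7:46 PM = 11 h 29 min; less 45 min break → 10 h 44 min
Tue: 9:16 AM–4:22 PM = 7 h 6 min; less 45 min break → 6 h 21 min
Wed: 8:02 AM–4:14 PM = 8 h 12 min; less 45 min break → 7 h 27 min
Thu: 11:02 AM–8:56 PM = 9 h 54 min; less 45 min break → 9 h 9 min
Fri: 10:38 AM–7:50 PM = 9 h 12 min; less 45 min break → 8 h 27 min
Sat: 7:27 AM–6:09 PM = 10 h 42 min; less 45 min break → 9 h 57 min
Total worked: 52 h 5 min = 3125 min.
Regular 44 h 0 min = 2640 min at £51.50/h; overtime 8 h 5 min = 485 min at £77.25/h.
Pay = (2640 × £51.50 + 485 × £77.25) ÷ 60 = £2890.44.

£2890.44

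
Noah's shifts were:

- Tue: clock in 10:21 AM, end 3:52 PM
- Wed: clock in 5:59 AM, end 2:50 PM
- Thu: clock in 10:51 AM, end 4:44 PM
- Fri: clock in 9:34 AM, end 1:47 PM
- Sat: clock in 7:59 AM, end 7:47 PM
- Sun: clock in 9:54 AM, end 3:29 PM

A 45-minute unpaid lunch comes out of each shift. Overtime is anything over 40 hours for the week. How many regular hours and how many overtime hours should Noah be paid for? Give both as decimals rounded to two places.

Regular 37.35 hours, overtime 0.00 hours

Tue: 10:21 AM–3:52 PM = 5 h 31 min; less 45 min break → 4 h 46 min
Wed: 5:59 AM–2:50 PM = 8 h 51 min; less 45 min break → 8 h 6 min
Thu: 10:51 AM–4:44 PM = 5 h 53 min; less 45 min break → 5 h 8 min
Fri: 9:34 AM–1:47 PM = 4 h 13 min; less 45 min break → 3 h 28 min
Sat: 7:59 AM–7:47 PM = 11 h 48 min; less 45 min break → 11 h 3 min
Sun: 9:54 AM–3:29 PM = 5 h 35 min; less 45 min break → 4 h 50 min
Total worked: 37 h 21 min = 37.35 h.
Threshold 40 h → overtime 0 h 0 min, regular 37 h 21 min.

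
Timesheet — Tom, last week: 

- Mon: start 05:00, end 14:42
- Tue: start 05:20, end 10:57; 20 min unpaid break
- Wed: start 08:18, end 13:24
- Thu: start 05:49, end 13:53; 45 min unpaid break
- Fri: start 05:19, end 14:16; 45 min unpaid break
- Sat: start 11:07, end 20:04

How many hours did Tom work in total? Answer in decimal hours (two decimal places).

44.55 hours

Mon: 05:00–14:42 = 9 h 42 min
Tue: 05:20–10:57 = 5 h 37 min; less 20 min break → 5 h 17 min
Wed: 08:18–13:24 = 5 h 6 min
Thu: 05:49–13:53 = 8 h 4 min; less 45 min break → 7 h 19 min
Fri: 05:19–14:16 = 8 h 57 min; less 45 min break → 8 h 12 min
Sat: 11:07–20:04 = 8 h 57 min
Total: 9 h 42 min + 5 h 17 min + 5 h 6 min + 7 h 19 min + 8 h 12 min + 8 h 57 min = 44 h 33 min.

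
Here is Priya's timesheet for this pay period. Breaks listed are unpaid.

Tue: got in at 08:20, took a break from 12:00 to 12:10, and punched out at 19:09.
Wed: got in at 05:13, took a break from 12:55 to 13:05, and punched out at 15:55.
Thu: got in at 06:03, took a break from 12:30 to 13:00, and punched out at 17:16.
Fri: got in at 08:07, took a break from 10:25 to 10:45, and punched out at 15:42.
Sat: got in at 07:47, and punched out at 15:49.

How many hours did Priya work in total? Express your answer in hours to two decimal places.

47.18 hours

Tue: 08:20–19:09 = 10 h 49 min; less 10 min break → 10 h 39 min
Wed: 05:13–15:55 = 10 h 42 min; less 10 min break → 10 h 32 min
Thu: 06:03–17:16 = 11 h 13 min; less 30 min break → 10 h 43 min
Fri: 08:07–15:42 = 7 h 35 min; less 20 min break → 7 h 15 min
Sat: 07:47–15:49 = 8 h 2 min
Total: 10 h 39 min + 10 h 32 min + 10 h 43 min + 7 h 15 min + 8 h 2 min = 47 h 11 min.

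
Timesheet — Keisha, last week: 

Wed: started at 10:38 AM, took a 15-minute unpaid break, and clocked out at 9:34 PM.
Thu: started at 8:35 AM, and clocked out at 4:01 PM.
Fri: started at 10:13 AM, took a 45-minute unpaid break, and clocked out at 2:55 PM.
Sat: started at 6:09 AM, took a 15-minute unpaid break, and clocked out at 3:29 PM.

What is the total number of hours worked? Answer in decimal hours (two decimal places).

Wed: 10:38 AM–9:34 PM = 10 h 56 min; less 15 min break → 10 h 41 min
Thu: 8:35 AM–4:01 PM = 7 h 26 min
Fri: 10:13 AM–2:55 PM = 4 h 42 min; less 45 min break → 3 h 57 min
Sat: 6:09 AM–3:29 PM = 9 h 20 min; less 15 min break → 9 h 5 min
Total: 10 h 41 min + 7 h 26 min + 3 h 57 min + 9 h 5 min = 31 h 9 min.

31.15 hours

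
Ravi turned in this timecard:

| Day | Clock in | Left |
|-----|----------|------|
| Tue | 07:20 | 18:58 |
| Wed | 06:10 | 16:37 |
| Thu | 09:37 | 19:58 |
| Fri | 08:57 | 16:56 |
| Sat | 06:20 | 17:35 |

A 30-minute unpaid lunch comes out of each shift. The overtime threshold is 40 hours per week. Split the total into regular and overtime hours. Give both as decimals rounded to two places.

Regular 40.00 hours, overtime 9.17 hours

Tue: 07:20–18:58 = 11 h 38 min; less 30 min break → 11 h 8 min
Wed: 06:10–16:37 = 10 h 27 min; less 30 min break → 9 h 57 min
Thu: 09:37–19:58 = 10 h 21 min; less 30 min break → 9 h 51 min
Fri: 08:57–16:56 = 7 h 59 min; less 30 min break → 7 h 29 min
Sat: 06:20–17:35 = 11 h 15 min; less 30 min break → 10 h 45 min
Total worked: 49 h 10 min = 49.17 h.
Threshold 40 h → overtime 9 h 10 min, regular 40 h 0 min.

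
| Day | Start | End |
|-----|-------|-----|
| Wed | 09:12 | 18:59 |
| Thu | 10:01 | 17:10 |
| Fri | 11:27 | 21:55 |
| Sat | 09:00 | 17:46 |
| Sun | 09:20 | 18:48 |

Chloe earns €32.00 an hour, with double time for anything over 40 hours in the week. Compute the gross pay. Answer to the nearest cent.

Wed: 09:12–18:59 = 9 h 47 min
Thu: 10:01–17:10 = 7 h 9 min
Fri: 11:27–21:55 = 10 h 28 min
Sat: 09:00–17:46 = 8 h 46 min
Sun: 09:20–18:48 = 9 h 28 min
Total worked: 45 h 38 min = 2738 min.
Regular 40 h 0 min = 2400 min at €32.00/h; overtime 5 h 38 min = 338 min at €64.00/h.
Pay = (2400 × €32.00 + 338 × €64.00) ÷ 60 = €1640.53.

€1640.53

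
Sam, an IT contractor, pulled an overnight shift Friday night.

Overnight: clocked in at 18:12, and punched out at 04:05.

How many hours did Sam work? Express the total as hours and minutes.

9 h 53 min

Overnight: 18:12 → midnight = 5 h 48 min; midnight → 04:05 = 4 h 5 min; span 9 h 53 min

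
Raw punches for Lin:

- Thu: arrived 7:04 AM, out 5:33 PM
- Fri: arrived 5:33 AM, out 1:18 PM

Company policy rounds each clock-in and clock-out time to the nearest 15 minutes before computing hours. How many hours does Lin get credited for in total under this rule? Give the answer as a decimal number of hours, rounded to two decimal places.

Thu: in 7:04 AM→7:00 AM, out 5:33 PM→5:30 PM; 10 h 30 min
Fri: in 5:33 AM→5:30 AM, out 1:18 PM→1:15 PM; 7 h 45 min
Total credited: 18 h 15 min.

18.25 hours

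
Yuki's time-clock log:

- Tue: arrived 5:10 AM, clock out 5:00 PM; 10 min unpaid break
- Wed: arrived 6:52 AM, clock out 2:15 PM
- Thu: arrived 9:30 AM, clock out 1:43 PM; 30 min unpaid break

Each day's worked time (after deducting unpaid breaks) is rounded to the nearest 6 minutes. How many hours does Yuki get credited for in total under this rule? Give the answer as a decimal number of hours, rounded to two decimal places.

Tue: 5:10 AM–5:00 PM = 11 h 50 min − 10 min = 11 h 40 min → rounds to 11 h 42 min
Wed: 6:52 AM–2:15 PM = 7 h 23 min → rounds to 7 h 24 min
Thu: 9:30 AM–1:43 PM = 4 h 13 min − 30 min = 3 h 43 min → rounds to 3 h 42 min
Total credited: 22 h 48 min.

22.80 hours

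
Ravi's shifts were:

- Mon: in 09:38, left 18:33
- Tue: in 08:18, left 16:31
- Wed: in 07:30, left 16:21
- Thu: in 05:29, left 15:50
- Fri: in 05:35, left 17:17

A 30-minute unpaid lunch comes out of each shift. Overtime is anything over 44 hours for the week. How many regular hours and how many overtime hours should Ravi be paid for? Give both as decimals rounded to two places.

Regular 44.00 hours, overtime 1.53 hours

Mon: 09:38–18:33 = 8 h 55 min; less 30 min break → 8 h 25 min
Tue: 08:18–16:31 = 8 h 13 min; less 30 min break → 7 h 43 min
Wed: 07:30–16:21 = 8 h 51 min; less 30 min break → 8 h 21 min
Thu: 05:29–15:50 = 10 h 21 min; less 30 min break → 9 h 51 min
Fri: 05:35–17:17 = 11 h 42 min; less 30 min break → 11 h 12 min
Total worked: 45 h 32 min = 45.53 h.
Threshold 44 h → overtime 1 h 32 min, regular 44 h 0 min.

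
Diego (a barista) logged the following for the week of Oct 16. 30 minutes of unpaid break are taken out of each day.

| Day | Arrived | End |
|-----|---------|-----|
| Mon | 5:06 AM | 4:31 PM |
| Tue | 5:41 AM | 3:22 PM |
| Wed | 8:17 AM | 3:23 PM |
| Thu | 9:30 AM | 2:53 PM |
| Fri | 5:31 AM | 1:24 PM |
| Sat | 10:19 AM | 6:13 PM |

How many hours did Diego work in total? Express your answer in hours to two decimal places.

Mon: 5:06 AM–4:31 PM = 11 h 25 min; less 30 min break → 10 h 55 min
Tue: 5:41 AM–3:22 PM = 9 h 41 min; less 30 min break → 9 h 11 min
Wed: 8:17 AM–3:23 PM = 7 h 6 min; less 30 min break → 6 h 36 min
Thu: 9:30 AM–2:53 PM = 5 h 23 min; less 30 min break → 4 h 53 min
Fri: 5:31 AM–1:24 PM = 7 h 53 min; less 30 min break → 7 h 23 min
Sat: 10:19 AM–6:13 PM = 7 h 54 min; less 30 min break → 7 h 24 min
Total: 10 h 55 min + 9 h 11 min + 6 h 36 min + 4 h 53 min + 7 h 23 min + 7 h 24 min = 46 h 22 min.

46.37 hours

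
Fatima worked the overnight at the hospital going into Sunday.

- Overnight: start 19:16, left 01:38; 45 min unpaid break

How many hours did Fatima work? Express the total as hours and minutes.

Overnight: 19:16 → midnight = 4 h 44 min; midnight → 01:38 = 1 h 38 min; span 6 h 22 min; less 45 min break → 5 h 37 min

5 h 37 min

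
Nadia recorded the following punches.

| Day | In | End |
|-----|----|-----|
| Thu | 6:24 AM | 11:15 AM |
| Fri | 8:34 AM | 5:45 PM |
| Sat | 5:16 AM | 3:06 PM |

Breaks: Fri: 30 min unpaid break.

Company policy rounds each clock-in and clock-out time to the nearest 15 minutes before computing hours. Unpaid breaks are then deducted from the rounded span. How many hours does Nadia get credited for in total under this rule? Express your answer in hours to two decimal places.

23.25 hours

Thu: in 6:24 AM→6:30 AM, out 11:15 AM→11:15 AM; 4 h 45 min
Fri: in 8:34 AM→8:30 AM, out 5:45 PM→5:45 PM; 9 h 15 min − 30 min = 8 h 45 min
Sat: in 5:16 AM→5:15 AM, out 3:06 PM→3:00 PM; 9 h 45 min
Total credited: 23 h 15 min.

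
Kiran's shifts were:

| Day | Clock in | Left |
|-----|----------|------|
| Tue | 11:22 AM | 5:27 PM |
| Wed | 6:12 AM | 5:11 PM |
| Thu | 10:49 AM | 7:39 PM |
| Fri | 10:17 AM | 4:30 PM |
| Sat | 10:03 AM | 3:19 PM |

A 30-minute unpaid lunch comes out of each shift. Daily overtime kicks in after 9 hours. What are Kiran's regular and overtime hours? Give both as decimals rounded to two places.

Tue: 11:22 AM–5:27 PM = 6 h 5 min; less 30 min break → 5 h 35 min
Wed: 6:12 AM–5:11 PM = 10 h 59 min; less 30 min break → 10 h 29 min
Thu: 10:49 AM–7:39 PM = 8 h 50 min; less 30 min break → 8 h 20 min
Fri: 10:17 AM–4:30 PM = 6 h 13 min; less 30 min break → 5 h 43 min
Sat: 10:03 AM–3:19 PM = 5 h 16 min; less 30 min break → 4 h 46 min
Tue reg 5 h 35 min / OT 0 h 0 min; Wed reg 9 h 0 min / OT 1 h 29 min; Thu reg 8 h 20 min / OT 0 h 0 min; Fri reg 5 h 43 min / OT 0 h 0 min; Sat reg 4 h 46 min / OT 0 h 0 min.
Totals: regular 33 h 24 min, overtime 1 h 29 min.

Regular 33.40 hours, overtime 1.48 hours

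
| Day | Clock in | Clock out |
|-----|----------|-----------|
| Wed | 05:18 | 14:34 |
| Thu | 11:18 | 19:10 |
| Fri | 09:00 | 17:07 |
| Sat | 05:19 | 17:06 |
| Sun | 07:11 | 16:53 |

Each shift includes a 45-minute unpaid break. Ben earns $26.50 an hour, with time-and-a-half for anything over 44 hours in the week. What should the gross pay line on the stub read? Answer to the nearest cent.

Wed: 05:18–14:34 = 9 h 16 min; less 45 min break → 8 h 31 min
Thu: 11:18–19:10 = 7 h 52 min; less 45 min break → 7 h 7 min
Fri: 09:00–17:07 = 8 h 7 min; less 45 min break → 7 h 22 min
Sat: 05:19–17:06 = 11 h 47 min; less 45 min break → 11 h 2 min
Sun: 07:11–16:53 = 9 h 42 min; less 45 min break → 8 h 57 min
Total worked: 42 h 59 min = 2579 min.
Regular 42 h 59 min = 2579 min at $26.50/h; overtime 0 h 0 min = 0 min at $39.75/h.
Pay = (2579 × $26.50 + 0 × $39.75) ÷ 60 = $1139.06.

$1139.06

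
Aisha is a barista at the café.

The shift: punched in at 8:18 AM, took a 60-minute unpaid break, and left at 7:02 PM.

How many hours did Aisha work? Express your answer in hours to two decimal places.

The shift: 8:18 AM–7:02 PM = 10 h 44 min; less 60 min break → 9 h 44 min

9.73 hours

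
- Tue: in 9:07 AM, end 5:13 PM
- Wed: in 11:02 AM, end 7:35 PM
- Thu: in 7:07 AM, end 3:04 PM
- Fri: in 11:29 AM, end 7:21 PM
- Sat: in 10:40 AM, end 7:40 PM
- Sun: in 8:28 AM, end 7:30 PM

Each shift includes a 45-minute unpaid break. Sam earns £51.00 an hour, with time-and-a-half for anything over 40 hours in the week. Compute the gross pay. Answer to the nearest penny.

£2652.00

Tue: 9:07 AM–5:13 PM = 8 h 6 min; less 45 min break → 7 h 21 min
Wed: 11:02 AM–7:35 PM = 8 h 33 min; less 45 min break → 7 h 48 min
Thu: 7:07 AM–3:04 PM = 7 h 57 min; less 45 min break → 7 h 12 min
Fri: 11:29 AM–7:21 PM = 7 h 52 min; less 45 min break → 7 h 7 min
Sat: 10:40 AM–7:40 PM = 9 h 0 min; less 45 min break → 8 h 15 min
Sun: 8:28 AM–7:30 PM = 11 h 2 min; less 45 min break → 10 h 17 min
Total worked: 48 h 0 min = 2880 min.
Regular 40 h 0 min = 2400 min at £51.00/h; overtime 8 h 0 min = 480 min at £76.50/h.
Pay = (2400 × £51.00 + 480 × £76.50) ÷ 60 = £2652.00.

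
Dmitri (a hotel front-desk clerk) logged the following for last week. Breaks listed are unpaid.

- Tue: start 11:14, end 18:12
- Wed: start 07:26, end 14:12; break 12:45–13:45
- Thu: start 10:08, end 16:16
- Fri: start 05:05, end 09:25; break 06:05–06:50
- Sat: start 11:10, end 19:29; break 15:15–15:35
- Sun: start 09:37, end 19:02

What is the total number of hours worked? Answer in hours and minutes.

39 h 51 min

Tue: 11:14–18:12 = 6 h 58 min
Wed: 07:26–14:12 = 6 h 46 min; less 60 min break → 5 h 46 min
Thu: 10:08–16:16 = 6 h 8 min
Fri: 05:05–09:25 = 4 h 20 min; less 45 min break → 3 h 35 min
Sat: 11:10–19:29 = 8 h 19 min; less 20 min break → 7 h 59 min
Sun: 09:37–19:02 = 9 h 25 min
Total: 6 h 58 min + 5 h 46 min + 6 h 8 min + 3 h 35 min + 7 h 59 min + 9 h 25 min = 39 h 51 min.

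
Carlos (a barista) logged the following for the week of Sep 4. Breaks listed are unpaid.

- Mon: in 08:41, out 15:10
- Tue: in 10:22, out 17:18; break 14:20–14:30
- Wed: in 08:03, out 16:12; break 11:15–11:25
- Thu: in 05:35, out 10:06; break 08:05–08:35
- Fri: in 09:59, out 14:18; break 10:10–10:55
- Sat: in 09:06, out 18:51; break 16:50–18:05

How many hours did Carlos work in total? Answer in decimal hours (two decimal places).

37.32 hours

Mon: 08:41–15:10 = 6 h 29 min
Tue: 10:22–17:18 = 6 h 56 min; less 10 min break → 6 h 46 min
Wed: 08:03–16:12 = 8 h 9 min; less 10 min break → 7 h 59 min
Thu: 05:35–10:06 = 4 h 31 min; less 30 min break → 4 h 1 min
Fri: 09:59–14:18 = 4 h 19 min; less 45 min break → 3 h 34 min
Sat: 09:06–18:51 = 9 h 45 min; less 75 min break → 8 h 30 min
Total: 6 h 29 min + 6 h 46 min + 7 h 59 min + 4 h 1 min + 3 h 34 min + 8 h 30 min = 37 h 19 min.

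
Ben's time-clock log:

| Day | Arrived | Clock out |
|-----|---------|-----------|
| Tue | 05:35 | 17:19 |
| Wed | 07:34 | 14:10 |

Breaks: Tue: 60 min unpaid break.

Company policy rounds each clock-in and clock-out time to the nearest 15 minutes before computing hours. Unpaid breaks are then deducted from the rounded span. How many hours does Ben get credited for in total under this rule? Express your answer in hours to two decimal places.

17.50 hours

Tue: in 05:35→05:30, out 17:19→17:15; 11 h 45 min − 60 min = 10 h 45 min
Wed: in 07:34→07:30, out 14:10→14:15; 6 h 45 min
Total credited: 17 h 30 min.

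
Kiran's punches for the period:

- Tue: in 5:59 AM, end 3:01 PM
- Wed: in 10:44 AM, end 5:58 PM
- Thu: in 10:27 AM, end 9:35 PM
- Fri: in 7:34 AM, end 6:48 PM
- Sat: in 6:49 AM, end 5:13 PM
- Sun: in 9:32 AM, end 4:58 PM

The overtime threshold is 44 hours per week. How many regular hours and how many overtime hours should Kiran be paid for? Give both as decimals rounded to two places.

Regular 44.00 hours, overtime 12.47 hours

Tue: 5:59 AM–3:01 PM = 9 h 2 min
Wed: 10:44 AM–5:58 PM = 7 h 14 min
Thu: 10:27 AM–9:35 PM = 11 h 8 min
Fri: 7:34 AM–6:48 PM = 11 h 14 min
Sat: 6:49 AM–5:13 PM = 10 h 24 min
Sun: 9:32 AM–4:58 PM = 7 h 26 min
Total worked: 56 h 28 min = 56.47 h.
Threshold 44 h → overtime 12 h 28 min, regular 44 h 0 min.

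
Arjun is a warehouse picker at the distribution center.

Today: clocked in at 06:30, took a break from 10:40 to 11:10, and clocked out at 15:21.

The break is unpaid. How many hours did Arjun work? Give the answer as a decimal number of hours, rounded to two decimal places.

8.35 hours

Today: 06:30–15:21 = 8 h 51 min; less 30 min break → 8 h 21 min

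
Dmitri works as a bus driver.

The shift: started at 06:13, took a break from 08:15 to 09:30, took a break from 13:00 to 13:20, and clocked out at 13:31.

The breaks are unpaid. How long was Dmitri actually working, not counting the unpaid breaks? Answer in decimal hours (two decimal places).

The shift: 06:13–13:31 = 7 h 18 min; less 95 min break → 5 h 43 min

5.72 hours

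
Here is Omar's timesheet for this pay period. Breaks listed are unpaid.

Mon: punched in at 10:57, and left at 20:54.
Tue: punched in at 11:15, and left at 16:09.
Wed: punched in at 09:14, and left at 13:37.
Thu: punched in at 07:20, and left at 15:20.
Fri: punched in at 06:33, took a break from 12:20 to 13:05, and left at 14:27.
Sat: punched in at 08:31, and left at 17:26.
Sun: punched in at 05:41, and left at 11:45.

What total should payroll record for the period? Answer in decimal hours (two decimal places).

Mon: 10:57–20:54 = 9 h 57 min
Tue: 11:15–16:09 = 4 h 54 min
Wed: 09:14–13:37 = 4 h 23 min
Thu: 07:20–15:20 = 8 h 0 min
Fri: 06:33–14:27 = 7 h 54 min; less 45 min break → 7 h 9 min
Sat: 08:31–17:26 = 8 h 55 min
Sun: 05:41–11:45 = 6 h 4 min
Total: 9 h 57 min + 4 h 54 min + 4 h 23 min + 8 h 0 min + 7 h 9 min + 8 h 55 min + 6 h 4 min = 49 h 22 min.

49.37 hours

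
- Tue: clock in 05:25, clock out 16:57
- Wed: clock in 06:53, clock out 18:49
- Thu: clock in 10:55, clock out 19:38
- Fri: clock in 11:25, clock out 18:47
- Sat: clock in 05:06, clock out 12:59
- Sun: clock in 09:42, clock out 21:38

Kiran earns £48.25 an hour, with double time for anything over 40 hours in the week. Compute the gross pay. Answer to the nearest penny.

Tue: 05:25–16:57 = 11 h 32 min
Wed: 06:53–18:49 = 11 h 56 min
Thu: 10:55–19:38 = 8 h 43 min
Fri: 11:25–18:47 = 7 h 22 min
Sat: 05:06–12:59 = 7 h 53 min
Sun: 09:42–21:38 = 11 h 56 min
Total worked: 59 h 22 min = 3562 min.
Regular 40 h 0 min = 2400 min at £48.25/h; overtime 19 h 22 min = 1162 min at £96.50/h.
Pay = (2400 × £48.25 + 1162 × £96.50) ÷ 60 = £3798.88.

£3798.88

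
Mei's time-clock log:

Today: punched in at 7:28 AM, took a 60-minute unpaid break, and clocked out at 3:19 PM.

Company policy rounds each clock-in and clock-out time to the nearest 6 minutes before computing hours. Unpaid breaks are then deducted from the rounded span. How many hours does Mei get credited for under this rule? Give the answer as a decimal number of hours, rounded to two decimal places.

Today: in 7:28 AM→7:30 AM, out 3:19 PM→3:18 PM; 7 h 48 min − 60 min = 6 h 48 min

6.80 hours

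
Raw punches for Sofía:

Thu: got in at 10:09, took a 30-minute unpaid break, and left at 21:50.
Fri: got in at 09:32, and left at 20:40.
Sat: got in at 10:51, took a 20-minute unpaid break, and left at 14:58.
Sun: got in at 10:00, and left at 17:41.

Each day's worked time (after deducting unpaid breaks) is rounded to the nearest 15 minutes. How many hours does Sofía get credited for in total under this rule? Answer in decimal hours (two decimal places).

Thu: 10:09–21:50 = 11 h 41 min − 30 min = 11 h 11 min → rounds to 11 h 15 min
Fri: 09:32–20:40 = 11 h 8 min → rounds to 11 h 15 min
Sat: 10:51–14:58 = 4 h 7 min − 20 min = 3 h 47 min → rounds to 3 h 45 min
Sun: 10:00–17:41 = 7 h 41 min → rounds to 7 h 45 min
Total credited: 34 h 0 min.

34.00 hours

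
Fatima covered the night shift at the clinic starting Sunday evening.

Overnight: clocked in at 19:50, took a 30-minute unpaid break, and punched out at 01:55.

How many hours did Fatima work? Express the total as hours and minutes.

Overnight: 19:50 → midnight = 4 h 10 min; midnight → 01:55 = 1 h 55 min; span 6 h 5 min; less 30 min break → 5 h 35 min

5 h 35 min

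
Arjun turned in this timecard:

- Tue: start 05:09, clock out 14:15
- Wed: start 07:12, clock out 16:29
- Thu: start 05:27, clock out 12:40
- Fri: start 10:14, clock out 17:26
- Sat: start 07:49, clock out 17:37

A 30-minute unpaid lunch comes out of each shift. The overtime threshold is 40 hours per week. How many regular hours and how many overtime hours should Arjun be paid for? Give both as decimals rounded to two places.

Regular 40.00 hours, overtime 0.10 hours

Tue: 05:09–14:15 = 9 h 6 min; less 30 min break → 8 h 36 min
Wed: 07:12–16:29 = 9 h 17 min; less 30 min break → 8 h 47 min
Thu: 05:27–12:40 = 7 h 13 min; less 30 min break → 6 h 43 min
Fri: 10:14–17:26 = 7 h 12 min; less 30 min break → 6 h 42 min
Sat: 07:49–17:37 = 9 h 48 min; less 30 min break → 9 h 18 min
Total worked: 40 h 6 min = 40.10 h.
Threshold 40 h → overtime 0 h 6 min, regular 40 h 0 min.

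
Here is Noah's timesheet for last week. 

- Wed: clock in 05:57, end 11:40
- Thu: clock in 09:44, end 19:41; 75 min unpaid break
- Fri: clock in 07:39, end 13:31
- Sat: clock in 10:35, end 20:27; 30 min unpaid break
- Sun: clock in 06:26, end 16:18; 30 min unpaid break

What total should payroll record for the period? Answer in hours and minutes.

Wed: 05:57–11:40 = 5 h 43 min
Thu: 09:44–19:41 = 9 h 57 min; less 75 min break → 8 h 42 min
Fri: 07:39–13:31 = 5 h 52 min
Sat: 10:35–20:27 = 9 h 52 min; less 30 min break → 9 h 22 min
Sun: 06:26–16:18 = 9 h 52 min; less 30 min break → 9 h 22 min
Total: 5 h 43 min + 8 h 42 min + 5 h 52 min + 9 h 22 min + 9 h 22 min = 39 h 1 min.

39 h 1 min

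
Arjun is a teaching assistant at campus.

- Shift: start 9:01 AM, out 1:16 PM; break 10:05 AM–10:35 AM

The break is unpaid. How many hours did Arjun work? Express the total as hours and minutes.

Shift: 9:01 AM–1:16 PM = 4 h 15 min; less 30 min break → 3 h 45 min

3 h 45 min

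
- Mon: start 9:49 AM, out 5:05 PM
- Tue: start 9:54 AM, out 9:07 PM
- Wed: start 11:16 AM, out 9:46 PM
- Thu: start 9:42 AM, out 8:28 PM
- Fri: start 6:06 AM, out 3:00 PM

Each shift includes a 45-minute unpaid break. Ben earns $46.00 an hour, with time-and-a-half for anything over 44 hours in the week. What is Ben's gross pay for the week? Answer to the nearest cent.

$2086.10

Mon: 9:49 AM–5:05 PM = 7 h 16 min; less 45 min break → 6 h 31 min
Tue: 9:54 AM–9:07 PM = 11 h 13 min; less 45 min break → 10 h 28 min
Wed: 11:16 AM–9:46 PM = 10 h 30 min; less 45 min break → 9 h 45 min
Thu: 9:42 AM–8:28 PM = 10 h 46 min; less 45 min break → 10 h 1 min
Fri: 6:06 AM–3:00 PM = 8 h 54 min; less 45 min break → 8 h 9 min
Total worked: 44 h 54 min = 2694 min.
Regular 44 h 0 min = 2640 min at $46.00/h; overtime 0 h 54 min = 54 min at $69.00/h.
Pay = (2640 × $46.00 + 54 × $69.00) ÷ 60 = $2086.10.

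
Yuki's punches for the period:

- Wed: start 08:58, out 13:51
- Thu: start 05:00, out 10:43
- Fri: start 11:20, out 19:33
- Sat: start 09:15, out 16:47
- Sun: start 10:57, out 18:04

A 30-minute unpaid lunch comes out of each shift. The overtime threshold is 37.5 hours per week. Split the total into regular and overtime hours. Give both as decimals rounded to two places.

Regular 30.97 hours, overtime 0.00 hours

Wed: 08:58–13:51 = 4 h 53 min; less 30 min break → 4 h 23 min
Thu: 05:00–10:43 = 5 h 43 min; less 30 min break → 5 h 13 min
Fri: 11:20–19:33 = 8 h 13 min; less 30 min break → 7 h 43 min
Sat: 09:15–16:47 = 7 h 32 min; less 30 min break → 7 h 2 min
Sun: 10:57–18:04 = 7 h 7 min; less 30 min break → 6 h 37 min
Total worked: 30 h 58 min = 30.97 h.
Threshold 37.5 h → overtime 0 h 0 min, regular 30 h 58 min.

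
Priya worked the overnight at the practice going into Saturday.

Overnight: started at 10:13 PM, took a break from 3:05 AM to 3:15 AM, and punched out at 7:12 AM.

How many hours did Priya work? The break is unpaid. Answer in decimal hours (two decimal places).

8.82 hours

Overnight: 10:13 PM → midnight = 1 h 47 min; midnight → 7:12 AM = 7 h 12 min; span 8 h 59 min; less 10 min break → 8 h 49 min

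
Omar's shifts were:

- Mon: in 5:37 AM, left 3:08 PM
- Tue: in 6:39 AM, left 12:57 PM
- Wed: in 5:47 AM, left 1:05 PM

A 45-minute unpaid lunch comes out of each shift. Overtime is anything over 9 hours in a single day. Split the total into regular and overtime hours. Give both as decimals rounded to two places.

Regular 20.87 hours, overtime 0.00 hours

Mon: 5:37 AM–3:08 PM = 9 h 31 min; less 45 min break → 8 h 46 min
Tue: 6:39 AM–12:57 PM = 6 h 18 min; less 45 min break → 5 h 33 min
Wed: 5:47 AM–1:05 PM = 7 h 18 min; less 45 min break → 6 h 33 min
Mon reg 8 h 46 min / OT 0 h 0 min; Tue reg 5 h 33 min / OT 0 h 0 min; Wed reg 6 h 33 min / OT 0 h 0 min.
Totals: regular 20 h 52 min, overtime 0 h 0 min.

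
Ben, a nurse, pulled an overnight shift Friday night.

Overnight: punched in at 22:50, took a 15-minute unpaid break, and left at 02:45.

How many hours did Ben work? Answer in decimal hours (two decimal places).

3.67 hours

Overnight: 22:50 → midnight = 1 h 10 min; midnight → 02:45 = 2 h 45 min; span 3 h 55 min; less 15 min break → 3 h 40 min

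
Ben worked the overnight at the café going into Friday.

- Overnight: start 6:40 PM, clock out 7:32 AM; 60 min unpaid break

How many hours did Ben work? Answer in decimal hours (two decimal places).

Overnight: 6:40 PM → midnight = 5 h 20 min; midnight → 7:32 AM = 7 h 32 min; span 12 h 52 min; less 60 min break → 11 h 52 min

11.87 hours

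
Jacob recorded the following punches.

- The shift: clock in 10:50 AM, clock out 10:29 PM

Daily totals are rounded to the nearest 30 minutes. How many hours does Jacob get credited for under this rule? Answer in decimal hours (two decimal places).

The shift: 10:50 AM–10:29 PM = 11 h 39 min → rounds to 11 h 30 min

11.50 hours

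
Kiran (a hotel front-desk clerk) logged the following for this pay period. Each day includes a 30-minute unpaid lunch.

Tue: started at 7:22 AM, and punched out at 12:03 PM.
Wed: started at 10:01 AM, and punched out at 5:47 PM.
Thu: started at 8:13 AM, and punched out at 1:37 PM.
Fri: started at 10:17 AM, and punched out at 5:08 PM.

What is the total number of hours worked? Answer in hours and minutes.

Tue: 7:22 AM–12:03 PM = 4 h 41 min; less 30 min break → 4 h 11 min
Wed: 10:01 AM–5:47 PM = 7 h 46 min; less 30 min break → 7 h 16 min
Thu: 8:13 AM–1:37 PM = 5 h 24 min; less 30 min break → 4 h 54 min
Fri: 10:17 AM–5:08 PM = 6 h 51 min; less 30 min break → 6 h 21 min
Total: 4 h 11 min + 7 h 16 min + 4 h 54 min + 6 h 21 min = 22 h 42 min.

22 h 42 min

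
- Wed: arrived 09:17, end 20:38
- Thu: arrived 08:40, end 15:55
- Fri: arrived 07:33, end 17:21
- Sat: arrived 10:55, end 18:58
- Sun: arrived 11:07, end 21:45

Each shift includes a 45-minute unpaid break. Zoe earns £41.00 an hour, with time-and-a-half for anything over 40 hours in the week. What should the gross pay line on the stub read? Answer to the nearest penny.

£1845.00

Wed: 09:17–20:38 = 11 h 21 min; less 45 min break → 10 h 36 min
Thu: 08:40–15:55 = 7 h 15 min; less 45 min break → 6 h 30 min
Fri: 07:33–17:21 = 9 h 48 min; less 45 min break → 9 h 3 min
Sat: 10:55–18:58 = 8 h 3 min; less 45 min break → 7 h 18 min
Sun: 11:07–21:45 = 10 h 38 min; less 45 min break → 9 h 53 min
Total worked: 43 h 20 min = 2600 min.
Regular 40 h 0 min = 2400 min at £41.00/h; overtime 3 h 20 min = 200 min at £61.50/h.
Pay = (2400 × £41.00 + 200 × £61.50) ÷ 60 = £1845.00.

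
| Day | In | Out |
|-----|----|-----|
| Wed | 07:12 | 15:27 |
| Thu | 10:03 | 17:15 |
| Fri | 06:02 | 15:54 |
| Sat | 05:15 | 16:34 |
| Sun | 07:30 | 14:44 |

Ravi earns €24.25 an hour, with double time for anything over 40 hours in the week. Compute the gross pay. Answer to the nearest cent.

Wed: 07:12–15:27 = 8 h 15 min
Thu: 10:03–17:15 = 7 h 12 min
Fri: 06:02–15:54 = 9 h 52 min
Sat: 05:15–16:34 = 11 h 19 min
Sun: 07:30–14:44 = 7 h 14 min
Total worked: 43 h 52 min = 2632 min.
Regular 40 h 0 min = 2400 min at €24.25/h; overtime 3 h 52 min = 232 min at €48.50/h.
Pay = (2400 × €24.25 + 232 × €48.50) ÷ 60 = €1157.53.

€1157.53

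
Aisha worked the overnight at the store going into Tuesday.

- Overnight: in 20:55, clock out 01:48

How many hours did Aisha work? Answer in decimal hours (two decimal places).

Overnight: 20:55 → midnight = 3 h 5 min; midnight → 01:48 = 1 h 48 min; span 4 h 53 min

4.88 hours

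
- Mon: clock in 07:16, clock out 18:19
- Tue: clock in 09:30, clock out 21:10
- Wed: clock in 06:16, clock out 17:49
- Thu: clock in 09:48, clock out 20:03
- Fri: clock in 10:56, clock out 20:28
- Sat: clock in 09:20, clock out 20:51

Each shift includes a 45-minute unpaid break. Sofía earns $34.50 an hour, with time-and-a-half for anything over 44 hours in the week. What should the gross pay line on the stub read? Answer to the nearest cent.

Mon: 07:16–18:19 = 11 h 3 min; less 45 min break → 10 h 18 min
Tue: 09:30–21:10 = 11 h 40 min; less 45 min break → 10 h 55 min
Wed: 06:16–17:49 = 11 h 33 min; less 45 min break → 10 h 48 min
Thu: 09:48–20:03 = 10 h 15 min; less 45 min break → 9 h 30 min
Fri: 10:56–20:28 = 9 h 32 min; less 45 min break → 8 h 47 min
Sat: 09:20–20:51 = 11 h 31 min; less 45 min break → 10 h 46 min
Total worked: 61 h 4 min = 3664 min.
Regular 44 h 0 min = 2640 min at $34.50/h; overtime 17 h 4 min = 1024 min at $51.75/h.
Pay = (2640 × $34.50 + 1024 × $51.75) ÷ 60 = $2401.20.

$2401.20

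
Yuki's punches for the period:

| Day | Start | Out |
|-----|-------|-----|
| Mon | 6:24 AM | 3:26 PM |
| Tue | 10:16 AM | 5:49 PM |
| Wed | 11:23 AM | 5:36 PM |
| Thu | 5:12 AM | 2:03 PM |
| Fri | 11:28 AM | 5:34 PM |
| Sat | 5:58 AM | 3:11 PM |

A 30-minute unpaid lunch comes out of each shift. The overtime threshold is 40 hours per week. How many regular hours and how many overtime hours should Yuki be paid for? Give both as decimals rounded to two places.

Mon: 6:24 AM–3:26 PM = 9 h 2 min; less 30 min break → 8 h 32 min
Tue: 10:16 AM–5:49 PM = 7 h 33 min; less 30 min break → 7 h 3 min
Wed: 11:23 AM–5:36 PM = 6 h 13 min; less 30 min break → 5 h 43 min
Thu: 5:12 AM–2:03 PM = 8 h 51 min; less 30 min break → 8 h 21 min
Fri: 11:28 AM–5:34 PM = 6 h 6 min; less 30 min break → 5 h 36 min
Sat: 5:58 AM–3:11 PM = 9 h 13 min; less 30 min break → 8 h 43 min
Total worked: 43 h 58 min = 43.97 h.
Threshold 40 h → overtime 3 h 58 min, regular 40 h 0 min.

Regular 40.00 hours, overtime 3.97 hours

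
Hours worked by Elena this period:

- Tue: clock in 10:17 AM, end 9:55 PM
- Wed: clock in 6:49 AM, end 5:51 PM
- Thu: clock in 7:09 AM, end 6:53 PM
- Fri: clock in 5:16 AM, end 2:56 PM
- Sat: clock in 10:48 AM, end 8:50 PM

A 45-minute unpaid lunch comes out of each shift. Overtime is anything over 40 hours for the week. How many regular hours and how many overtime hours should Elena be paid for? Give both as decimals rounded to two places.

Regular 40.00 hours, overtime 10.35 hours

Tue: 10:17 AM–9:55 PM = 11 h 38 min; less 45 min break → 10 h 53 min
Wed: 6:49 AM–5:51 PM = 11 h 2 min; less 45 min break → 10 h 17 min
Thu: 7:09 AM–6:53 PM = 11 h 44 min; less 45 min break → 10 h 59 min
Fri: 5:16 AM–2:56 PM = 9 h 40 min; less 45 min break → 8 h 55 min
Sat: 10:48 AM–8:50 PM = 10 h 2 min; less 45 min break → 9 h 17 min
Total worked: 50 h 21 min = 50.35 h.
Threshold 40 h → overtime 10 h 21 min, regular 40 h 0 min.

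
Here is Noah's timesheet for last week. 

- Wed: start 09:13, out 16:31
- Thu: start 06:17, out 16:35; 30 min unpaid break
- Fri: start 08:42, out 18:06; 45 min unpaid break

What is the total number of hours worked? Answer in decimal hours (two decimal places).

25.75 hours

Wed: 09:13–16:31 = 7 h 18 min
Thu: 06:17–16:35 = 10 h 18 min; less 30 min break → 9 h 48 min
Fri: 08:42–18:06 = 9 h 24 min; less 45 min break → 8 h 39 min
Total: 7 h 18 min + 9 h 48 min + 8 h 39 min = 25 h 45 min.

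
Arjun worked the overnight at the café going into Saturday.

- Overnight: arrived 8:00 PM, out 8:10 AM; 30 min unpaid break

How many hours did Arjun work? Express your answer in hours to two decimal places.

11.67 hours

Overnight: 8:00 PM → midnight = 4 h 0 min; midnight → 8:10 AM = 8 h 10 min; span 12 h 10 min; less 30 min break → 11 h 40 min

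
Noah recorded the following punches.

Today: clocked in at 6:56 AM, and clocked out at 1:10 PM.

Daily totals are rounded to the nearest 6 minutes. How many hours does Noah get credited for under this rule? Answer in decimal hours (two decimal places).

Today: 6:56 AM–1:10 PM = 6 h 14 min → rounds to 6 h 12 min

6.20 hours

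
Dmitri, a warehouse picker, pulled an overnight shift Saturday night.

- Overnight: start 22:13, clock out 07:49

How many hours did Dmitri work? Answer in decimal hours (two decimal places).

Overnight: 22:13 → midnight = 1 h 47 min; midnight → 07:49 = 7 h 49 min; span 9 h 36 min

9.60 hours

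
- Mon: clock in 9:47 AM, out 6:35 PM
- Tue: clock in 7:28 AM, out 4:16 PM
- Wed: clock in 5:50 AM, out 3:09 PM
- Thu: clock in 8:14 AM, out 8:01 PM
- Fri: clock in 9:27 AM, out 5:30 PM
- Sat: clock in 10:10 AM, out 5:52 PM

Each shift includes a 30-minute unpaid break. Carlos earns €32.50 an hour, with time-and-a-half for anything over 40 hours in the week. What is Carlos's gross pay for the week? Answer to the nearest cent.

€1858.19

Mon: 9:47 AM–6:35 PM = 8 h 48 min; less 30 min break → 8 h 18 min
Tue: 7:28 AM–4:16 PM = 8 h 48 min; less 30 min break → 8 h 18 min
Wed: 5:50 AM–3:09 PM = 9 h 19 min; less 30 min break → 8 h 49 min
Thu: 8:14 AM–8:01 PM = 11 h 47 min; less 30 min break → 11 h 17 min
Fri: 9:27 AM–5:30 PM = 8 h 3 min; less 30 min break → 7 h 33 min
Sat: 10:10 AM–5:52 PM = 7 h 42 min; less 30 min break → 7 h 12 min
Total worked: 51 h 27 min = 3087 min.
Regular 40 h 0 min = 2400 min at €32.50/h; overtime 11 h 27 min = 687 min at €48.75/h.
Pay = (2400 × €32.50 + 687 × €48.75) ÷ 60 = €1858.19.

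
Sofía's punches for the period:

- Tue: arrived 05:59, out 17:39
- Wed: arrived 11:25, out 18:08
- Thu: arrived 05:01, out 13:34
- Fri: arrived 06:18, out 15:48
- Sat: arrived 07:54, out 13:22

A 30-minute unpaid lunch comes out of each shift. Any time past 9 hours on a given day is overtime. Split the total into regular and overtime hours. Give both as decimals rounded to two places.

Tue: 05:59–17:39 = 11 h 40 min; less 30 min break → 11 h 10 min
Wed: 11:25–18:08 = 6 h 43 min; less 30 min break → 6 h 13 min
Thu: 05:01–13:34 = 8 h 33 min; less 30 min break → 8 h 3 min
Fri: 06:18–15:48 = 9 h 30 min; less 30 min break → 9 h 0 min
Sat: 07:54–13:22 = 5 h 28 min; less 30 min break → 4 h 58 min
Tue reg 9 h 0 min / OT 2 h 10 min; Wed reg 6 h 13 min / OT 0 h 0 min; Thu reg 8 h 3 min / OT 0 h 0 min; Fri reg 9 h 0 min / OT 0 h 0 min; Sat reg 4 h 58 min / OT 0 h 0 min.
Totals: regular 37 h 14 min, overtime 2 h 10 min.

Regular 37.23 hours, overtime 2.17 hours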